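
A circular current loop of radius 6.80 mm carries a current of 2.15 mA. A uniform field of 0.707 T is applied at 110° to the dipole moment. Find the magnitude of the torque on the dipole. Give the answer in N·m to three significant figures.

Magnetic moment m = IA = Iπa² = (0.00215)·π·(0.00680)² = 3.123×10⁻⁷ A·m².
Torque on a magnetic dipole: τ = mB sinθ.
τ = (3.123×10⁻⁷)(0.707)·sin110° = 2.075×10⁻⁷ N·m.

τ ≈ 2.07×10⁻⁷ N·m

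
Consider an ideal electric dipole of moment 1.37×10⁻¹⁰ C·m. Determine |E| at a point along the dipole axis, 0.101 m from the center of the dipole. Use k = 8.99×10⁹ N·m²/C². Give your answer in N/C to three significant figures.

On the dipole axis E = 2kp/r³.
E = 2·(8.99×10⁹)(1.37×10⁻¹⁰) / (0.101)³ = 2391 N/C.

E ≈ 2390 N/C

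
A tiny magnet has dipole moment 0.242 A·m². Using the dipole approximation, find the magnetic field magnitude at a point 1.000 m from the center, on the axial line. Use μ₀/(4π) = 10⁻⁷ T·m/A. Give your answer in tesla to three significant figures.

B ≈ 4.84×10⁻⁸ T

On axis B = (μ₀/4π)·2m/r³.
B = 2·(10⁻⁷)·(0.242) / (1.00)³ = 4.840×10⁻⁸ T.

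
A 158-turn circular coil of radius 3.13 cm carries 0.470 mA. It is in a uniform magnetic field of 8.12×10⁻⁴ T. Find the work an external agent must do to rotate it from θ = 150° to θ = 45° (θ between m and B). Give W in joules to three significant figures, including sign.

m = NIA = NIπa² = 158·(4.70×10⁻⁴)·π·(0.0313)² = 2.286×10⁻⁴ A·m².
W_ext = ΔU = −mB cosθ₂ + mB cosθ₁ = mB(cosθ₁ − cosθ₂).
W = (2.286×10⁻⁴)(8.12×10⁻⁴)·(cos150° − cos45°) = (1.856×10⁻⁷)·(-1.5731) = -2.920×10⁻⁷ J.

W ≈ -2.92×10⁻⁷ J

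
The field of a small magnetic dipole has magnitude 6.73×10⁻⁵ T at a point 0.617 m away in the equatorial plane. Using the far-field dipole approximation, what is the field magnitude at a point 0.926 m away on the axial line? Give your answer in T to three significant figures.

Dipole fields scale as 1/r³ in the far field.
The axial field is twice the equatorial field at the same r, so the geometry factor is 2/1.
B₂ = B₁ · (2/1) · (r₁/r₂)³ = 6.73×10⁻⁵ · 2 · (0.617/0.926)³.
(r₁/r₂)³ = (0.6663)³ = 0.2958.
B₂ ≈ 3.982×10⁻⁵ T.

B ≈ 3.98×10⁻⁵ T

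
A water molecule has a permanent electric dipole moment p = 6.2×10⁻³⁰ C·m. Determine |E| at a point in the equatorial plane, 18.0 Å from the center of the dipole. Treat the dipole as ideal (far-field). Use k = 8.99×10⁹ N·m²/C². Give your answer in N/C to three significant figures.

E ≈ 9.56×10⁶ N/C

In the equatorial plane E = kp/r³.
E = (8.99×10⁹)(6.20×10⁻³⁰) / (1.80×10⁻⁹)³ = 9.557×10⁶ N/C.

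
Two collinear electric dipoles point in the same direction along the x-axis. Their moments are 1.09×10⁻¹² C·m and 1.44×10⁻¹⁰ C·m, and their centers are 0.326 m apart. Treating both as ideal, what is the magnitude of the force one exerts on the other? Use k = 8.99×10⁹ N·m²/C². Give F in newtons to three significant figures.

On-axis field of dipole 1 at distance r: E = 2kp₁/r³. Force on dipole 2 is F = p₂·dE/dr (gradient along axis).
dE/dr = −6kp₁/r⁴, so |F| = 6kp₁p₂/r⁴ (attractive for aligned moments).
F = 6(8.99×10⁹)(1.09×10⁻¹²)(1.44×10⁻¹⁰)/(0.326)⁴ = 7.496×10⁻¹⁰ N.

F ≈ 7.50×10⁻¹⁰ N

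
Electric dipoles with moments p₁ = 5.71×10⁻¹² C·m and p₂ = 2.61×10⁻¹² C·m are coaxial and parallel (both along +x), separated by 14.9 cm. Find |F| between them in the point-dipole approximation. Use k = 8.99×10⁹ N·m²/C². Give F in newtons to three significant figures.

F ≈ 1.63×10⁻⁹ N

On-axis field of dipole 1 at distance r: E = 2kp₁/r³. Force on dipole 2 is F = p₂·dE/dr (gradient along axis).
dE/dr = −6kp₁/r⁴, so |F| = 6kp₁p₂/r⁴ (attractive for aligned moments).
F = 6(8.99×10⁹)(5.71×10⁻¹²)(2.61×10⁻¹²)/(0.149)⁴ = 1.631×10⁻⁹ N.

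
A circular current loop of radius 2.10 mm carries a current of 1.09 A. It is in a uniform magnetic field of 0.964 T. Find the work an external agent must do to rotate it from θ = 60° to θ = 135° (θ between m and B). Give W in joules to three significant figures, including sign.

Magnetic moment m = IA = Iπa² = (1.09)·π·(0.00210)² = 1.51×10⁻⁵ A·m².
W_ext = ΔU = −mB cosθ₂ + mB cosθ₁ = mB(cosθ₁ − cosθ₂).
W = (1.51×10⁻⁵)(0.964)·(cos60° − cos135°) = (1.456×10⁻⁵)·(+1.2071) = 1.757×10⁻⁵ J.

W ≈ 1.76×10⁻⁵ J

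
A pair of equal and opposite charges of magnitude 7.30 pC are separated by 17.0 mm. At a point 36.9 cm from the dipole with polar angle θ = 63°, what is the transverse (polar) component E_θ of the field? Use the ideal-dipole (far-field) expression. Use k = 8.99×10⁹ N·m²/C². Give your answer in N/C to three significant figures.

E_θ ≈ 0.0198 N/C

Dipole moment p = qd = (7.30×10⁻¹² C)(0.0170 m) = 1.241×10⁻¹³ C·m.
For a dipole, E_θ = (kp sinθ)/r³.
kp/r³ = (8.99×10⁹)(1.241×10⁻¹³)/(0.369)³ = 0.02221 N/C.
E_θ = 0.02221·sin63° = 0.01978 N/C.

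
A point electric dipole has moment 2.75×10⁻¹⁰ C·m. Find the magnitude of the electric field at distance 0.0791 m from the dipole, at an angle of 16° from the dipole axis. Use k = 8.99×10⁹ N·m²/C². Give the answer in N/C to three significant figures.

E ≈ 9700 N/C

At angle θ the dipole field magnitude is E = (kp/r³)·√(1 + 3cos²θ).
kp/r³ = (8.99×10⁹)(2.75×10⁻¹⁰) / (0.0791)³ = 4995 N/C.
√(1 + 3cos²16°) = √(1 + 3·0.9240) = √3.7721 ≈ 1.9422.
E ≈ 4995 × 1.942 = 9702 N/C.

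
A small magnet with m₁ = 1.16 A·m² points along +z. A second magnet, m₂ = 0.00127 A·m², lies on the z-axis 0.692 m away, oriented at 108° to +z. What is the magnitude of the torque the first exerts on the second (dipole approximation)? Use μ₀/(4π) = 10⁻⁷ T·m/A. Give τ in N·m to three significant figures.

τ ≈ 8.46×10⁻¹⁰ N·m

Dipole B is on the axis of dipole A, so B₁ there is axial: B₁ = (μ₀/4π)·2m₁/r³ along +z.
B₁ = 2(10⁻⁷)(1.16)/(0.692)³ = 7.001×10⁻⁷ T.
τ = m₂ B₁ sinθ.
τ = (0.00127)(7.001×10⁻⁷)·sin108° = 8.456×10⁻¹⁰ N·m.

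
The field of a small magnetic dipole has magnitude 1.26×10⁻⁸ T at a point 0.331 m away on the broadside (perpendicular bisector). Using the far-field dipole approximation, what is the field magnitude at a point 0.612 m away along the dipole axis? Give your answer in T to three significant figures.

B ≈ 3.99×10⁻⁹ T

Dipole fields scale as 1/r³ in the far field.
The axial field is twice the equatorial field at the same r, so the geometry factor is 2/1.
B₂ = B₁ · (2/1) · (r₁/r₂)³ = 1.26×10⁻⁸ · 2 · (0.331/0.612)³.
(r₁/r₂)³ = (0.5408)³ = 0.1582.
B₂ ≈ 3.987×10⁻⁹ T.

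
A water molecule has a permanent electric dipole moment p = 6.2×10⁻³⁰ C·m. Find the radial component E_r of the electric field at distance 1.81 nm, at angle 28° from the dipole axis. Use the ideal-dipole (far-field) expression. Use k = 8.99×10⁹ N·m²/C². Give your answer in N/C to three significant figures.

E_r ≈ 1.66×10⁷ N/C

For a dipole, E_r = (2kp cosθ)/r³.
kp/r³ = (8.99×10⁹)(6.20×10⁻³⁰)/(1.81×10⁻⁹)³ = 9.400×10⁶ N/C.
E_r = 2·9.400×10⁶·cos28° = 1.660×10⁷ N/C.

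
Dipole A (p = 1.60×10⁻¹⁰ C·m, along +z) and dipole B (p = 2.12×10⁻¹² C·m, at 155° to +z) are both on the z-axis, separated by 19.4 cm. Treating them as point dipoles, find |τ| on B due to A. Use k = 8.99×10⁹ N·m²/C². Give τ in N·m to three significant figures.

τ ≈ 3.53×10⁻¹⁰ N·m

The second dipole sits on the axis of the first, so the field there is axial: E₁ = 2kp₁/r³ along +z.
E₁ = 2(8.99×10⁹)(1.60×10⁻¹⁰)/(0.194)³ = 394.0 N/C.
Torque on the second dipole: τ = p₂ E₁ sinθ.
τ = (2.12×10⁻¹²)(394.0)·sin155° = 3.530×10⁻¹⁰ N·m.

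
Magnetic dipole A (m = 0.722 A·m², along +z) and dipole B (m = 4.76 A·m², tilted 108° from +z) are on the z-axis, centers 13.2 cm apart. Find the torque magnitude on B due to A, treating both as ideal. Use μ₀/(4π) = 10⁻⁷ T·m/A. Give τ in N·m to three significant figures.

τ ≈ 2.84×10⁻⁴ N·m

Dipole B is on the axis of dipole A, so B₁ there is axial: B₁ = (μ₀/4π)·2m₁/r³ along +z.
B₁ = 2(10⁻⁷)(0.722)/(0.132)³ = 6.278×10⁻⁵ T.
τ = m₂ B₁ sinθ.
τ = (4.76)(6.278×10⁻⁵)·sin108° = 2.842×10⁻⁴ N·m.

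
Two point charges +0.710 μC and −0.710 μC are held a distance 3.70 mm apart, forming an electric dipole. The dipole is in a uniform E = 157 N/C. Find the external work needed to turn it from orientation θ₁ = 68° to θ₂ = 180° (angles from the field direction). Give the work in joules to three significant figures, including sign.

Dipole moment p = qd = (7.10×10⁻⁷ C)(0.00370 m) = 2.627×10⁻⁹ C·m.
W_ext = ΔU = U(θ₂) − U(θ₁) = −pE cosθ₂ − (−pE cosθ₁) = pE(cosθ₁ − cosθ₂).
W = (2.627×10⁻⁹)(157)·(cos68° − cos180°) = (4.124×10⁻⁷)·(+1.3746) = 5.669×10⁻⁷ J.

W ≈ 5.67×10⁻⁷ J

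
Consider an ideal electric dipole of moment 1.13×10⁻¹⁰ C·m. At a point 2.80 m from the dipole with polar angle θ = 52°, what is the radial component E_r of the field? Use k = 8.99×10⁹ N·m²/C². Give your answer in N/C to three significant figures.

E_r ≈ 0.0570 N/C

For a dipole, E_r = (2kp cosθ)/r³.
kp/r³ = (8.99×10⁹)(1.13×10⁻¹⁰)/(2.80)³ = 0.04628 N/C.
E_r = 2·0.04628·cos52° = 0.05698 N/C.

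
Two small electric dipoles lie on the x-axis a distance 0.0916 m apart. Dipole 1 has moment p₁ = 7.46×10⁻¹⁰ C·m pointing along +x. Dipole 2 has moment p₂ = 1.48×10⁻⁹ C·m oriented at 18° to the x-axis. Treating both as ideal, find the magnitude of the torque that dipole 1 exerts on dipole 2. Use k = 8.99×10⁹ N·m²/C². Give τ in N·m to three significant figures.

The second dipole sits on the axis of the first, so the field there is axial: E₁ = 2kp₁/r³ along +x.
E₁ = 2(8.99×10⁹)(7.46×10⁻¹⁰)/(0.0916)³ = 1.745×10⁴ N/C.
Torque on the second dipole: τ = p₂ E₁ sinθ.
τ = (1.48×10⁻⁹)(1.745×10⁴)·sin18° = 7.982×10⁻⁶ N·m.

τ ≈ 7.98×10⁻⁶ N·m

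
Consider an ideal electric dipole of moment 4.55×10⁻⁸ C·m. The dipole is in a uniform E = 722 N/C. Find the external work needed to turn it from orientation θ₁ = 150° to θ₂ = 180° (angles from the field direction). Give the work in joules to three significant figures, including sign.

W ≈ 4.40×10⁻⁶ J

W_ext = ΔU = U(θ₂) − U(θ₁) = −pE cosθ₂ − (−pE cosθ₁) = pE(cosθ₁ − cosθ₂).
W = (4.55×10⁻⁸)(722)·(cos150° − cos180°) = (3.285×10⁻⁵)·(+0.1340) = 4.401×10⁻⁶ J.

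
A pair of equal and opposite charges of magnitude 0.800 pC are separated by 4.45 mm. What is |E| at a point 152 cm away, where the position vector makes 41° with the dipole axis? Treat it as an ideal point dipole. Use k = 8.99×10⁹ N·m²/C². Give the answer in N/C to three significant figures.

E ≈ 1.50×10⁻⁵ N/C

Dipole moment p = qd = (8.00×10⁻¹³ C)(0.00445 m) = 3.56×10⁻¹⁵ C·m.
At angle θ the dipole field magnitude is E = (kp/r³)·√(1 + 3cos²θ).
kp/r³ = (8.99×10⁹)(3.56×10⁻¹⁵) / (1.52)³ = 9.113×10⁻⁶ N/C.
√(1 + 3cos²41°) = √(1 + 3·0.5696) = √2.7088 ≈ 1.6458.
E ≈ 9.113×10⁻⁶ × 1.646 = 1.500×10⁻⁵ N/C.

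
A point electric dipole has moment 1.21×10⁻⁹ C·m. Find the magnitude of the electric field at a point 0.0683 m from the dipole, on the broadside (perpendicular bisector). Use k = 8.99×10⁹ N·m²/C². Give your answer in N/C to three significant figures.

In the equatorial plane E = kp/r³.
E = (8.99×10⁹)(1.21×10⁻⁹) / (0.0683)³ = 3.414×10⁴ N/C.

E ≈ 3.41×10⁴ N/C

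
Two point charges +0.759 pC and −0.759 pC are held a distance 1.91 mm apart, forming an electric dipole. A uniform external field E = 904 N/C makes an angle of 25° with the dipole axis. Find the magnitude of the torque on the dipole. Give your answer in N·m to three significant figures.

τ ≈ 5.54×10⁻¹³ N·m

Dipole moment p = qd = (7.59×10⁻¹³ C)(0.00191 m) = 1.45×10⁻¹⁵ C·m.
Torque on an electric dipole: τ = pE sinθ.
τ = (1.45×10⁻¹⁵)(904)·sin25° = 5.540×10⁻¹³ N·m.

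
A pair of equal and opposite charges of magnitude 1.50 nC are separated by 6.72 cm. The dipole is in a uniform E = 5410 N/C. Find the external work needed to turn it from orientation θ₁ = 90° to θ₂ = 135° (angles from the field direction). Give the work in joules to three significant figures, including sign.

W ≈ 3.86×10⁻⁷ J

Dipole moment p = qd = (1.50×10⁻⁹ C)(0.0672 m) = 1.008×10⁻¹⁰ C·m.
W_ext = ΔU = U(θ₂) − U(θ₁) = −pE cosθ₂ − (−pE cosθ₁) = pE(cosθ₁ − cosθ₂).
W = (1.008×10⁻¹⁰)(5410)·(cos90° − cos135°) = (5.453×10⁻⁷)·(+0.7071) = 3.856×10⁻⁷ J.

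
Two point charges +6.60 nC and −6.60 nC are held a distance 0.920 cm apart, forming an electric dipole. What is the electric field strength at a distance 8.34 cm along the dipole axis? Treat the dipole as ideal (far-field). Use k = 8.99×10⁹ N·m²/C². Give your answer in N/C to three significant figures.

E ≈ 1880 N/C

Dipole moment p = qd = (6.60×10⁻⁹ C)(0.00920 m) = 6.072×10⁻¹¹ C·m.
On the dipole axis E = 2kp/r³.
E = 2·(8.99×10⁹)(6.072×10⁻¹¹) / (0.0834)³ = 1882 N/C.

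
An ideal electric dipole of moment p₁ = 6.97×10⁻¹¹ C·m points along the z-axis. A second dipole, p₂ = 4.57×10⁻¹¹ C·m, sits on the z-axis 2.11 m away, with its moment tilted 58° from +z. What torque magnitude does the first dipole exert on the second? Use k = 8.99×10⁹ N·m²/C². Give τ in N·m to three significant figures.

τ ≈ 5.17×10⁻¹² N·m

The second dipole sits on the axis of the first, so the field there is axial: E₁ = 2kp₁/r³ along +z.
E₁ = 2(8.99×10⁹)(6.97×10⁻¹¹)/(2.11)³ = 0.1334 N/C.
Torque on the second dipole: τ = p₂ E₁ sinθ.
τ = (4.57×10⁻¹¹)(0.1334)·sin58° = 5.170×10⁻¹² N·m.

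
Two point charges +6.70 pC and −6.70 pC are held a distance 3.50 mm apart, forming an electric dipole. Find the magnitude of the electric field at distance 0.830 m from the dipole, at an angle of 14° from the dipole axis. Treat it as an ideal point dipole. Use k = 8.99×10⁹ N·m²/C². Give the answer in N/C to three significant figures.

Dipole moment p = qd = (6.70×10⁻¹² C)(0.00350 m) = 2.345×10⁻¹⁴ C·m.
At angle θ the dipole field magnitude is E = (kp/r³)·√(1 + 3cos²θ).
kp/r³ = (8.99×10⁹)(2.345×10⁻¹⁴) / (0.830)³ = 3.687×10⁻⁴ N/C.
√(1 + 3cos²14°) = √(1 + 3·0.9415) = √3.8244 ≈ 1.9556.
E ≈ 3.687×10⁻⁴ × 1.956 = 7.210×10⁻⁴ N/C.

E ≈ 7.21×10⁻⁴ N/C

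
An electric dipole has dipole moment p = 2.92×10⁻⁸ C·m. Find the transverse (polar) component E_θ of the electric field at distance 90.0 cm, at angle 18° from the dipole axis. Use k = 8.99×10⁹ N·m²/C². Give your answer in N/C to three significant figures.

For a dipole, E_θ = (kp sinθ)/r³.
kp/r³ = (8.99×10⁹)(2.92×10⁻⁸)/(0.900)³ = 360.1 N/C.
E_θ = 360.1·sin18° = 111.3 N/C.

E_θ ≈ 111 N/C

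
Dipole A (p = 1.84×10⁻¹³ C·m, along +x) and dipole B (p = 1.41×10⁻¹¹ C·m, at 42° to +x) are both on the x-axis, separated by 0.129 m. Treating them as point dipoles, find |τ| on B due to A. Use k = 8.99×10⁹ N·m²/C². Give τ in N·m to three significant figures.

The second dipole sits on the axis of the first, so the field there is axial: E₁ = 2kp₁/r³ along +x.
E₁ = 2(8.99×10⁹)(1.84×10⁻¹³)/(0.129)³ = 1.541 N/C.
Torque on the second dipole: τ = p₂ E₁ sinθ.
τ = (1.41×10⁻¹¹)(1.541)·sin42° = 1.454×10⁻¹¹ N·m.

τ ≈ 1.45×10⁻¹¹ N·m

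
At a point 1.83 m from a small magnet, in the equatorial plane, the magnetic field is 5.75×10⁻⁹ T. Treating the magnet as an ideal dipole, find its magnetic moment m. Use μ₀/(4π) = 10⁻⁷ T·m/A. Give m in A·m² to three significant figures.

m ≈ 0.352 A·m²

In the equatorial plane B = (μ₀/4π)·m/r³, so m = Br³·4π/(μ₀).
m = (5.75×10⁻⁹)·(1.83)³ / (10⁻⁷) = 0.3524 A·m².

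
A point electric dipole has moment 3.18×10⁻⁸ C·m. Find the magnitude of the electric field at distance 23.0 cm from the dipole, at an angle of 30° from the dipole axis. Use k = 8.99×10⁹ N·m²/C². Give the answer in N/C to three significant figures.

E ≈ 4.24×10⁴ N/C

At angle θ the dipole field magnitude is E = (kp/r³)·√(1 + 3cos²θ).
kp/r³ = (8.99×10⁹)(3.18×10⁻⁸) / (0.230)³ = 2.350×10⁴ N/C.
√(1 + 3cos²30°) = √(1 + 3·0.7500) = √3.2500 ≈ 1.8028.
E ≈ 2.350×10⁴ × 1.803 = 4.236×10⁴ N/C.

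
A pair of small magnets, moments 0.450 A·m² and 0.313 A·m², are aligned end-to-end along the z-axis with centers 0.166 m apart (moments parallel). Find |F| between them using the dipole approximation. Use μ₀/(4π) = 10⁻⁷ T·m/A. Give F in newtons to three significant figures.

On-axis B of dipole 1: B = (μ₀/4π)·2m₁/r³. Force on dipole 2: F = m₂·dB/dr.
dB/dr = −(μ₀/4π)·6m₁/r⁴, so |F| = (μ₀/4π)·6m₁m₂/r⁴.
F = 6(10⁻⁷)(0.450)(0.313)/(0.166)⁴ = 1.113×10⁻⁴ N.

F ≈ 1.11×10⁻⁴ N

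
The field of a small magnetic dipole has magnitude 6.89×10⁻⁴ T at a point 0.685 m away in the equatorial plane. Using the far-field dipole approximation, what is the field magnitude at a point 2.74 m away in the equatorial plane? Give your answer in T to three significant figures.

B ≈ 1.08×10⁻⁵ T

Dipole fields scale as 1/r³ in the far field; the geometry is the same at both points.
B₂ = B₁ · (r₁/r₂)³ = 6.89×10⁻⁴ · (0.685/2.74)³.
(r₁/r₂)³ = (0.25)³ = 0.01562.
B₂ ≈ 1.077×10⁻⁵ T.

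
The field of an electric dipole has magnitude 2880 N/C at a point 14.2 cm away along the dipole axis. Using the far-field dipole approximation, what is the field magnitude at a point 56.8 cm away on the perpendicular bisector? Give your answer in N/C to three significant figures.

E ≈ 22.5 N/C

Dipole fields scale as 1/r³ in the far field.
The axial field is twice the equatorial field at the same r, so the geometry factor is 1/2.
E₂ = E₁ · (1/2) · (r₁/r₂)³ = 2880 · 0.5 · (14.2/56.8)³.
(r₁/r₂)³ = (0.25)³ = 0.01562.
E₂ ≈ 22.50 N/C.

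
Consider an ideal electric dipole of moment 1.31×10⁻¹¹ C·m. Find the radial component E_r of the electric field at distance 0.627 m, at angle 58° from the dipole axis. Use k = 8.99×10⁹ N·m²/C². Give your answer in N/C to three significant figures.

For a dipole, E_r = (2kp cosθ)/r³.
kp/r³ = (8.99×10⁹)(1.31×10⁻¹¹)/(0.627)³ = 0.4778 N/C.
E_r = 2·0.4778·cos58° = 0.5064 N/C.

E_r ≈ 0.506 N/C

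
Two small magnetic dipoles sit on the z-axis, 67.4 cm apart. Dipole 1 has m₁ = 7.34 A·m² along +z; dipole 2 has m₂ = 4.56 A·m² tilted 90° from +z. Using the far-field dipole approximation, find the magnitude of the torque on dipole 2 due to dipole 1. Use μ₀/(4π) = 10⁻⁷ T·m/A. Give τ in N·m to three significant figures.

Dipole B is on the axis of dipole A, so B₁ there is axial: B₁ = (μ₀/4π)·2m₁/r³ along +z.
B₁ = 2(10⁻⁷)(7.34)/(0.674)³ = 4.795×10⁻⁶ T.
τ = m₂ B₁ sinθ.
τ = (4.56)(4.795×10⁻⁶)·sin90° = 2.186×10⁻⁵ N·m.

τ ≈ 2.19×10⁻⁵ N·m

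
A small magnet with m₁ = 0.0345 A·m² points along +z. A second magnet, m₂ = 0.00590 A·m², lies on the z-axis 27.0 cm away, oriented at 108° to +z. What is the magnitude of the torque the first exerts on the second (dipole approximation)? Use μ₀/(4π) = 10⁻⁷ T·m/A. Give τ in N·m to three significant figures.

Dipole B is on the axis of dipole A, so B₁ there is axial: B₁ = (μ₀/4π)·2m₁/r³ along +z.
B₁ = 2(10⁻⁷)(0.0345)/(0.270)³ = 3.506×10⁻⁷ T.
τ = m₂ B₁ sinθ.
τ = (0.00590)(3.506×10⁻⁷)·sin108° = 1.967×10⁻⁹ N·m.

τ ≈ 1.97×10⁻⁹ N·m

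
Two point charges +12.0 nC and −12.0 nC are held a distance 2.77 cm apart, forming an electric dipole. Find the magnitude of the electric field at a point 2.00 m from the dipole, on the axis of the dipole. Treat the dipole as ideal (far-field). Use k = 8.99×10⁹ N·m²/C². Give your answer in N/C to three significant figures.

E ≈ 0.747 N/C

Dipole moment p = qd = (1.20×10⁻⁸ C)(0.0277 m) = 3.324×10⁻¹⁰ C·m.
On the dipole axis E = 2kp/r³.
E = 2·(8.99×10⁹)(3.324×10⁻¹⁰) / (2.00)³ = 0.7471 N/C.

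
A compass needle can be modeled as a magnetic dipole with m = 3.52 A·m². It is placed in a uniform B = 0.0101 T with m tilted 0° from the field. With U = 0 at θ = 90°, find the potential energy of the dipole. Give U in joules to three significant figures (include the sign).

U ≈ -0.0356 J

U = −m·B = −mB cosθ.
U = −(3.52)(0.0101)·cos0° = -0.03555 J.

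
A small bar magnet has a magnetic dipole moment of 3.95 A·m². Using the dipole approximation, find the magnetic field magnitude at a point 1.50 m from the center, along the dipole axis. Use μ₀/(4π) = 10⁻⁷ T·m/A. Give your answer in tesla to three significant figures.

On axis B = (μ₀/4π)·2m/r³.
B = 2·(10⁻⁷)·(3.95) / (1.50)³ = 2.341×10⁻⁷ T.

B ≈ 2.34×10⁻⁷ T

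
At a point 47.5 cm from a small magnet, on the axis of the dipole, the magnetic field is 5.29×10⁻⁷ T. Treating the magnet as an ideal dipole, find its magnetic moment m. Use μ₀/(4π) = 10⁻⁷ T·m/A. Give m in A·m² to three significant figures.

On axis B = (μ₀/4π)·2m/r³, so m = Br³·4π/(μ₀·2).
m = (5.29×10⁻⁷)·(0.475)³ / (2·10⁻⁷) = 0.2835 A·m².

m ≈ 0.283 A·m²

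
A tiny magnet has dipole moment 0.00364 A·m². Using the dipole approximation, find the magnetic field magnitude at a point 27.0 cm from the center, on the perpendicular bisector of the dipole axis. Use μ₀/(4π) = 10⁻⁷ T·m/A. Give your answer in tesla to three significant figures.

B ≈ 1.85×10⁻⁸ T

In the equatorial plane B = (μ₀/4π)·m/r³ (half the axial value).
B = (10⁻⁷)·(0.00364) / (0.270)³ = 1.849×10⁻⁸ T.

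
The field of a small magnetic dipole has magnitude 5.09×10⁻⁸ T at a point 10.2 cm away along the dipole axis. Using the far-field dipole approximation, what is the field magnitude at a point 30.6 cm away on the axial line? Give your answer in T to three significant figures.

Dipole fields scale as 1/r³ in the far field; the geometry is the same at both points.
B₂ = B₁ · (r₁/r₂)³ = 5.09×10⁻⁸ · (10.2/30.6)³.
(r₁/r₂)³ = (0.3333)³ = 0.03704.
B₂ ≈ 1.885×10⁻⁹ T.

B ≈ 1.89×10⁻⁹ T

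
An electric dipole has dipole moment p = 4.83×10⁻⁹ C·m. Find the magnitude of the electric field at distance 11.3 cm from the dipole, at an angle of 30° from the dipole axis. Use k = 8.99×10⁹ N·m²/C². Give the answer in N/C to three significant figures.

E ≈ 5.43×10⁴ N/C

At angle θ the dipole field magnitude is E = (kp/r³)·√(1 + 3cos²θ).
kp/r³ = (8.99×10⁹)(4.83×10⁻⁹) / (0.113)³ = 3.009×10⁴ N/C.
√(1 + 3cos²30°) = √(1 + 3·0.7500) = √3.2500 ≈ 1.8028.
E ≈ 3.009×10⁴ × 1.803 = 5.425×10⁴ N/C.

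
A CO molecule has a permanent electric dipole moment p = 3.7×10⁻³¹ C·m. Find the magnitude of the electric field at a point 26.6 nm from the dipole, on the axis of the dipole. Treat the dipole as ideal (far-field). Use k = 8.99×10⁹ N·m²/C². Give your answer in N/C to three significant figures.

On the dipole axis E = 2kp/r³.
E = 2·(8.99×10⁹)(3.70×10⁻³¹) / (2.66×10⁻⁸)³ = 353.5 N/C.

E ≈ 353 N/C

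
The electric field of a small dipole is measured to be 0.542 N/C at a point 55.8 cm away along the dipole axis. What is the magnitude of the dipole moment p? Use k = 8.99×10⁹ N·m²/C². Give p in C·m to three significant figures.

On axis E = 2kp/r³, so p = Er³/(2k).
p = (0.542)·(0.558)³ / (2·8.99×10⁹) = 5.237×10⁻¹² C·m.

p ≈ 5.24×10⁻¹² C·m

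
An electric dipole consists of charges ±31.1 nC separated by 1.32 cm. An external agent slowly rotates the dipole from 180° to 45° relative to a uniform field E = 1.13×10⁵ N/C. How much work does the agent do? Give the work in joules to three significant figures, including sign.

W ≈ -7.92×10⁻⁵ J

Dipole moment p = qd = (3.11×10⁻⁸ C)(0.0132 m) = 4.105×10⁻¹⁰ C·m.
W_ext = ΔU = U(θ₂) − U(θ₁) = −pE cosθ₂ − (−pE cosθ₁) = pE(cosθ₁ − cosθ₂).
W = (4.105×10⁻¹⁰)(1.13×10⁵)·(cos180° − cos45°) = (4.639×10⁻⁵)·(-1.7071) = -7.919×10⁻⁵ J.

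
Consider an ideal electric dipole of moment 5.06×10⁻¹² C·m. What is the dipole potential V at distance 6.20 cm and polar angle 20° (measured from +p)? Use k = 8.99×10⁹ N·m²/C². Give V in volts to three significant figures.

V ≈ 11.1 V

The dipole potential is V = kp cosθ / r².
V = (8.99×10⁹)(5.06×10⁻¹²)·cos20° / (0.0620)² = 11.12 V.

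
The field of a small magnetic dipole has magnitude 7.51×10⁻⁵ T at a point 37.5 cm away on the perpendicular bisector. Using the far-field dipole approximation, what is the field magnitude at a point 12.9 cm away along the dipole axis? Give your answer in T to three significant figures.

B ≈ 0.00369 T

Dipole fields scale as 1/r³ in the far field.
The axial field is twice the equatorial field at the same r, so the geometry factor is 2/1.
B₂ = B₁ · (2/1) · (r₁/r₂)³ = 7.51×10⁻⁵ · 2 · (37.5/12.9)³.
(r₁/r₂)³ = (2.907)³ = 24.57.
B₂ ≈ 0.003690 T.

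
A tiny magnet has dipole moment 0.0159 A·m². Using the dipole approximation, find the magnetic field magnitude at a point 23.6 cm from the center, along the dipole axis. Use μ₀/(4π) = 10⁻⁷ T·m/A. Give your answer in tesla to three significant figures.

B ≈ 2.42×10⁻⁷ T

On axis B = (μ₀/4π)·2m/r³.
B = 2·(10⁻⁷)·(0.0159) / (0.236)³ = 2.419×10⁻⁷ T.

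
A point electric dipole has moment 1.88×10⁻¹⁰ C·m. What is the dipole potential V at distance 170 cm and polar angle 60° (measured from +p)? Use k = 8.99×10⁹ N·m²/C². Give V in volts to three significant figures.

The dipole potential is V = kp cosθ / r².
V = (8.99×10⁹)(1.88×10⁻¹⁰)·cos60° / (1.70)² = 0.2924 V.

V ≈ 0.292 V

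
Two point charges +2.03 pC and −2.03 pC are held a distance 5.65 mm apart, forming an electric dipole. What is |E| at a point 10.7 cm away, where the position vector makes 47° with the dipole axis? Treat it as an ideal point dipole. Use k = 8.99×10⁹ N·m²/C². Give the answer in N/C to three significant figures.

Dipole moment p = qd = (2.03×10⁻¹² C)(0.00565 m) = 1.147×10⁻¹⁴ C·m.
At angle θ the dipole field magnitude is E = (kp/r³)·√(1 + 3cos²θ).
kp/r³ = (8.99×10⁹)(1.147×10⁻¹⁴) / (0.107)³ = 0.08417 N/C.
√(1 + 3cos²47°) = √(1 + 3·0.4651) = √2.3954 ≈ 1.5477.
E ≈ 0.08417 × 1.548 = 0.1303 N/C.

E ≈ 0.130 N/C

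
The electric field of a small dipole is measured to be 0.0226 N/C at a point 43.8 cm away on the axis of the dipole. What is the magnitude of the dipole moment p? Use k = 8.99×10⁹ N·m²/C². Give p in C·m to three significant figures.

On axis E = 2kp/r³, so p = Er³/(2k).
p = (0.0226)·(0.438)³ / (2·8.99×10⁹) = 1.056×10⁻¹³ C·m.

p ≈ 1.06×10⁻¹³ C·m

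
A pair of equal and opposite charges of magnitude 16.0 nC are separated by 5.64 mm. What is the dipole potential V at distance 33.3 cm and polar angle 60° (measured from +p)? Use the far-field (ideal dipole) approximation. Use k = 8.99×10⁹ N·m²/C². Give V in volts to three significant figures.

V ≈ 3.66 V

Dipole moment p = qd = (1.60×10⁻⁸ C)(0.00564 m) = 9.024×10⁻¹¹ C·m.
The dipole potential is V = kp cosθ / r².
V = (8.99×10⁹)(9.024×10⁻¹¹)·cos60° / (0.333)² = 3.658 V.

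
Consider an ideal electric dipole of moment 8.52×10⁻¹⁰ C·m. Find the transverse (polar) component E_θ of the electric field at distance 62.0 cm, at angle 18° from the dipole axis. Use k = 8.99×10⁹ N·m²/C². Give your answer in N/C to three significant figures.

For a dipole, E_θ = (kp sinθ)/r³.
kp/r³ = (8.99×10⁹)(8.52×10⁻¹⁰)/(0.620)³ = 32.14 N/C.
E_θ = 32.14·sin18° = 9.931 N/C.

E_θ ≈ 9.93 N/C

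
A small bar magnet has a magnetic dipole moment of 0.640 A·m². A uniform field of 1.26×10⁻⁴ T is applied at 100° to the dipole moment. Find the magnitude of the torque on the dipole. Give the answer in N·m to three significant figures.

τ ≈ 7.94×10⁻⁵ N·m

Torque on a magnetic dipole: τ = mB sinθ.
τ = (0.640)(1.26×10⁻⁴)·sin100° = 7.941×10⁻⁵ N·m.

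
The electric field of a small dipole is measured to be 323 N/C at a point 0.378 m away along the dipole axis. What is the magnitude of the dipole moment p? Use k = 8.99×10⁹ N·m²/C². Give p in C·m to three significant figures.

p ≈ 9.70×10⁻¹⁰ C·m

On axis E = 2kp/r³, so p = Er³/(2k).
p = (323)·(0.378)³ / (2·8.99×10⁹) = 9.703×10⁻¹⁰ C·m.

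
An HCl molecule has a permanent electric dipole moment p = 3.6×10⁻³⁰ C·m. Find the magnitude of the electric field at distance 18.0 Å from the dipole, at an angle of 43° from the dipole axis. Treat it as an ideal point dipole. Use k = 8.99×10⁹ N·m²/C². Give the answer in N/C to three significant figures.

E ≈ 8.96×10⁶ N/C

At angle θ the dipole field magnitude is E = (kp/r³)·√(1 + 3cos²θ).
kp/r³ = (8.99×10⁹)(3.60×10⁻³⁰) / (1.80×10⁻⁹)³ = 5.549×10⁶ N/C.
√(1 + 3cos²43°) = √(1 + 3·0.5349) = √2.6046 ≈ 1.6139.
E ≈ 5.549×10⁶ × 1.614 = 8.956×10⁶ N/C.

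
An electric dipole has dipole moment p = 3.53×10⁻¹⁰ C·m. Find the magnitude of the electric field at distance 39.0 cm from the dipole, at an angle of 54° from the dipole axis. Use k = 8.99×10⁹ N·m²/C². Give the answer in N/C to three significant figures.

At angle θ the dipole field magnitude is E = (kp/r³)·√(1 + 3cos²θ).
kp/r³ = (8.99×10⁹)(3.53×10⁻¹⁰) / (0.390)³ = 53.50 N/C.
√(1 + 3cos²54°) = √(1 + 3·0.3455) = √2.0365 ≈ 1.4271.
E ≈ 53.50 × 1.427 = 76.34 N/C.

E ≈ 76.3 N/C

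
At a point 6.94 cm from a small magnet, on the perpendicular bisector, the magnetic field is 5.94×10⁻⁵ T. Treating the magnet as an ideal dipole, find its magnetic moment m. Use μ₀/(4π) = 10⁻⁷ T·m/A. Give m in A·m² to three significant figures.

In the equatorial plane B = (μ₀/4π)·m/r³, so m = Br³·4π/(μ₀).
m = (5.94×10⁻⁵)·(0.0694)³ / (10⁻⁷) = 0.1985 A·m².

m ≈ 0.199 A·m²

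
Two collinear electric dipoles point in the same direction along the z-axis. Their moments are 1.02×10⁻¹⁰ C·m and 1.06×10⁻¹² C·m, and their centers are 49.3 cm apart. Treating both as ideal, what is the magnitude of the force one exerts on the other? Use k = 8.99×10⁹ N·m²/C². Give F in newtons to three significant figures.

F ≈ 9.87×10⁻¹¹ N

On-axis field of dipole 1 at distance r: E = 2kp₁/r³. Force on dipole 2 is F = p₂·dE/dr (gradient along axis).
dE/dr = −6kp₁/r⁴, so |F| = 6kp₁p₂/r⁴ (attractive for aligned moments).
F = 6(8.99×10⁹)(1.02×10⁻¹⁰)(1.06×10⁻¹²)/(0.493)⁴ = 9.873×10⁻¹¹ N.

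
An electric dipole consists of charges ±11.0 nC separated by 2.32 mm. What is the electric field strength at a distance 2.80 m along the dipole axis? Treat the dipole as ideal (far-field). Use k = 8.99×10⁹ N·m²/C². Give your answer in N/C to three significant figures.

Dipole moment p = qd = (1.10×10⁻⁸ C)(0.00232 m) = 2.552×10⁻¹¹ C·m.
On the dipole axis E = 2kp/r³.
E = 2·(8.99×10⁹)(2.552×10⁻¹¹) / (2.80)³ = 0.02090 N/C.

E ≈ 0.0209 N/C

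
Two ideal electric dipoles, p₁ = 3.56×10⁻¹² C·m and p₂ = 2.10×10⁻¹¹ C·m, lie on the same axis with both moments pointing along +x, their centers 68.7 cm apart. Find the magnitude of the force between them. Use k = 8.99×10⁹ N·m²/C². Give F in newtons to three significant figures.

On-axis field of dipole 1 at distance r: E = 2kp₁/r³. Force on dipole 2 is F = p₂·dE/dr (gradient along axis).
dE/dr = −6kp₁/r⁴, so |F| = 6kp₁p₂/r⁴ (attractive for aligned moments).
F = 6(8.99×10⁹)(3.56×10⁻¹²)(2.10×10⁻¹¹)/(0.687)⁴ = 1.810×10⁻¹¹ N.

F ≈ 1.81×10⁻¹¹ N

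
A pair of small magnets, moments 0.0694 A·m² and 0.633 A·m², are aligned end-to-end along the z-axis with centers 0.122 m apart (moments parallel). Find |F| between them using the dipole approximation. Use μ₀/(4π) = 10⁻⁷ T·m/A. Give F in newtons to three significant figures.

On-axis B of dipole 1: B = (μ₀/4π)·2m₁/r³. Force on dipole 2: F = m₂·dB/dr.
dB/dr = −(μ₀/4π)·6m₁/r⁴, so |F| = (μ₀/4π)·6m₁m₂/r⁴.
F = 6(10⁻⁷)(0.0694)(0.633)/(0.122)⁴ = 1.190×10⁻⁴ N.

F ≈ 1.19×10⁻⁴ N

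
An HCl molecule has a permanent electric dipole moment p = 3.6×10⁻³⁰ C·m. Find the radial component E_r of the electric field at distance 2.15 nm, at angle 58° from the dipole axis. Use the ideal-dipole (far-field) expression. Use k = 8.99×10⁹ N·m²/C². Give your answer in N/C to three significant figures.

For a dipole, E_r = (2kp cosθ)/r³.
kp/r³ = (8.99×10⁹)(3.60×10⁻³⁰)/(2.15×10⁻⁹)³ = 3.256×10⁶ N/C.
E_r = 2·3.256×10⁶·cos58° = 3.451×10⁶ N/C.

E_r ≈ 3.45×10⁶ N/C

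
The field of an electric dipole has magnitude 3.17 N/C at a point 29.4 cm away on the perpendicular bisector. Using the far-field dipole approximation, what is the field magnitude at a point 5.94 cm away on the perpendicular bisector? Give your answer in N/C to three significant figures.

E ≈ 384 N/C

Dipole fields scale as 1/r³ in the far field; the geometry is the same at both points.
E₂ = E₁ · (r₁/r₂)³ = 3.17 · (29.4/5.94)³.
(r₁/r₂)³ = (4.949)³ = 121.3.
E₂ ≈ 384.4 N/C.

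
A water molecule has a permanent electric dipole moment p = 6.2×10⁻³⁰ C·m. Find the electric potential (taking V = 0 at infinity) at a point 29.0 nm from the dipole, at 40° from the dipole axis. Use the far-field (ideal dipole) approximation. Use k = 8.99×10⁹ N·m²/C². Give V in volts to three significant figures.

V ≈ 5.08×10⁻⁵ V

The dipole potential is V = kp cosθ / r².
V = (8.99×10⁹)(6.20×10⁻³⁰)·cos40° / (2.90×10⁻⁸)² = 5.077×10⁻⁵ V.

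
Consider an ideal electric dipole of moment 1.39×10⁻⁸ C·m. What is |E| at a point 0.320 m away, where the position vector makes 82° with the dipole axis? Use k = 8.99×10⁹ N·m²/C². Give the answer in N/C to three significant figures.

At angle θ the dipole field magnitude is E = (kp/r³)·√(1 + 3cos²θ).
kp/r³ = (8.99×10⁹)(1.39×10⁻⁸) / (0.320)³ = 3814 N/C.
√(1 + 3cos²82°) = √(1 + 3·0.0194) = √1.0581 ≈ 1.0286.
E ≈ 3814 × 1.029 = 3923 N/C.

E ≈ 3920 N/C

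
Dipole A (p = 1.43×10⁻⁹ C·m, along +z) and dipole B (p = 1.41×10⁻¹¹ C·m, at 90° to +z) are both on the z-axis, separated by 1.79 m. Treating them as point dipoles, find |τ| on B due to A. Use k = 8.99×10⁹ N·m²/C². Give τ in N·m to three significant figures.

The second dipole sits on the axis of the first, so the field there is axial: E₁ = 2kp₁/r³ along +z.
E₁ = 2(8.99×10⁹)(1.43×10⁻⁹)/(1.79)³ = 4.483 N/C.
Torque on the second dipole: τ = p₂ E₁ sinθ.
τ = (1.41×10⁻¹¹)(4.483)·sin90° = 6.321×10⁻¹¹ N·m.

τ ≈ 6.32×10⁻¹¹ N·m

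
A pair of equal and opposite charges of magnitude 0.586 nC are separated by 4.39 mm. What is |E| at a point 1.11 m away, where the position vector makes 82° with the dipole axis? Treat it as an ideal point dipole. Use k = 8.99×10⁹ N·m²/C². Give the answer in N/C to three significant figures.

E ≈ 0.0174 N/C

Dipole moment p = qd = (5.86×10⁻¹⁰ C)(0.00439 m) = 2.573×10⁻¹² C·m.
At angle θ the dipole field magnitude is E = (kp/r³)·√(1 + 3cos²θ).
kp/r³ = (8.99×10⁹)(2.573×10⁻¹²) / (1.11)³ = 0.01691 N/C.
√(1 + 3cos²82°) = √(1 + 3·0.0194) = √1.0581 ≈ 1.0286.
E ≈ 0.01691 × 1.029 = 0.01740 N/C.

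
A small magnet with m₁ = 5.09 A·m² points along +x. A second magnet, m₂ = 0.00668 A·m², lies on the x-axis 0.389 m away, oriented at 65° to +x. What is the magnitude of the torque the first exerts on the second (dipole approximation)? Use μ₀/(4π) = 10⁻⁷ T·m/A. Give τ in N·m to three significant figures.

τ ≈ 1.05×10⁻⁷ N·m

Dipole B is on the axis of dipole A, so B₁ there is axial: B₁ = (μ₀/4π)·2m₁/r³ along +x.
B₁ = 2(10⁻⁷)(5.09)/(0.389)³ = 1.729×10⁻⁵ T.
τ = m₂ B₁ sinθ.
τ = (0.00668)(1.729×10⁻⁵)·sin65° = 1.047×10⁻⁷ N·m.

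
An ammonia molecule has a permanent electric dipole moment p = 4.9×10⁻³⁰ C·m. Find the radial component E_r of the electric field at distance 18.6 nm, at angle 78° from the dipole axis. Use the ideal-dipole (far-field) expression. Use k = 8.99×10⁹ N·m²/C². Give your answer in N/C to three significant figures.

E_r ≈ 2850 N/C

For a dipole, E_r = (2kp cosθ)/r³.
kp/r³ = (8.99×10⁹)(4.90×10⁻³⁰)/(1.86×10⁻⁸)³ = 6846 N/C.
E_r = 2·6846·cos78° = 2847 N/C.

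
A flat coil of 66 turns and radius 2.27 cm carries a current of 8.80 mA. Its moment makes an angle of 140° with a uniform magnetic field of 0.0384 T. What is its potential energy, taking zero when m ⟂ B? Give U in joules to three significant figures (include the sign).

m = NIA = NIπa² = 66·(0.00880)·π·(0.0227)² = 9.402×10⁻⁴ A·m².
U = −m·B = −mB cosθ.
U = −(9.402×10⁻⁴)(0.0384)·cos140° = 2.766×10⁻⁵ J.

U ≈ 2.77×10⁻⁵ J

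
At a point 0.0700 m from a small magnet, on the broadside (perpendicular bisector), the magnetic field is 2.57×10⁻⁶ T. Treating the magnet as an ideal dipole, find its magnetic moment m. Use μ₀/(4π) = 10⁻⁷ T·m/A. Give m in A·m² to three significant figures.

m ≈ 0.00882 A·m²

In the equatorial plane B = (μ₀/4π)·m/r³, so m = Br³·4π/(μ₀).
m = (2.57×10⁻⁶)·(0.0700)³ / (10⁻⁷) = 0.008815 A·m².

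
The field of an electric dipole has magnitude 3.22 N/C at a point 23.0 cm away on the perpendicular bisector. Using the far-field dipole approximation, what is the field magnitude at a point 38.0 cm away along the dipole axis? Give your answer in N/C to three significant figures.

Dipole fields scale as 1/r³ in the far field.
The axial field is twice the equatorial field at the same r, so the geometry factor is 2/1.
E₂ = E₁ · (2/1) · (r₁/r₂)³ = 3.22 · 2 · (23.0/38.0)³.
(r₁/r₂)³ = (0.6053)³ = 0.2217.
E₂ ≈ 1.428 N/C.

E ≈ 1.43 N/C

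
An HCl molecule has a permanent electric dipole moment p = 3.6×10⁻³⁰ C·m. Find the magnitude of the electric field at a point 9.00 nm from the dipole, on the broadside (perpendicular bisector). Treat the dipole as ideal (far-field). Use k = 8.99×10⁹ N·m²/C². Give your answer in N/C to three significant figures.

On the perpendicular bisector E = kp/r³ (half the axial value at the same distance).
E = (8.99×10⁹)(3.60×10⁻³⁰) / (9.00×10⁻⁹)³ = 4.440×10⁴ N/C.

E ≈ 4.44×10⁴ N/C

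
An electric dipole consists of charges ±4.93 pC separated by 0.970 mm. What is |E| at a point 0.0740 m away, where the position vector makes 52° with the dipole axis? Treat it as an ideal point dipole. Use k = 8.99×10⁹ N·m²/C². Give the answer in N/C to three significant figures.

E ≈ 0.155 N/C

Dipole moment p = qd = (4.93×10⁻¹² C)(9.70×10⁻⁴ m) = 4.782×10⁻¹⁵ C·m.
At angle θ the dipole field magnitude is E = (kp/r³)·√(1 + 3cos²θ).
kp/r³ = (8.99×10⁹)(4.782×10⁻¹⁵) / (0.0740)³ = 0.1061 N/C.
√(1 + 3cos²52°) = √(1 + 3·0.3790) = √2.1371 ≈ 1.4619.
E ≈ 0.1061 × 1.462 = 0.1551 N/C.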